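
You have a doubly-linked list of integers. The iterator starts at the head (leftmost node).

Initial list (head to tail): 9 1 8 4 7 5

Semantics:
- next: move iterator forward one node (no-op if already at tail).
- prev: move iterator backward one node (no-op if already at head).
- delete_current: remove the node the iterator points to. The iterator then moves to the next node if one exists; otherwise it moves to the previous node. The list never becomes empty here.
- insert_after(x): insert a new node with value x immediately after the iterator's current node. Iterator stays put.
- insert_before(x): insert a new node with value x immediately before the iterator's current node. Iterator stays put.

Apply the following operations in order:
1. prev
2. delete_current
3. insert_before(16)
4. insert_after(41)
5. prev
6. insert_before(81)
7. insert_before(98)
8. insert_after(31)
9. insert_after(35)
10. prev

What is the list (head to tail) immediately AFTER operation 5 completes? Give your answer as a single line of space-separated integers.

Answer: 16 1 41 8 4 7 5

Derivation:
After 1 (prev): list=[9, 1, 8, 4, 7, 5] cursor@9
After 2 (delete_current): list=[1, 8, 4, 7, 5] cursor@1
After 3 (insert_before(16)): list=[16, 1, 8, 4, 7, 5] cursor@1
After 4 (insert_after(41)): list=[16, 1, 41, 8, 4, 7, 5] cursor@1
After 5 (prev): list=[16, 1, 41, 8, 4, 7, 5] cursor@16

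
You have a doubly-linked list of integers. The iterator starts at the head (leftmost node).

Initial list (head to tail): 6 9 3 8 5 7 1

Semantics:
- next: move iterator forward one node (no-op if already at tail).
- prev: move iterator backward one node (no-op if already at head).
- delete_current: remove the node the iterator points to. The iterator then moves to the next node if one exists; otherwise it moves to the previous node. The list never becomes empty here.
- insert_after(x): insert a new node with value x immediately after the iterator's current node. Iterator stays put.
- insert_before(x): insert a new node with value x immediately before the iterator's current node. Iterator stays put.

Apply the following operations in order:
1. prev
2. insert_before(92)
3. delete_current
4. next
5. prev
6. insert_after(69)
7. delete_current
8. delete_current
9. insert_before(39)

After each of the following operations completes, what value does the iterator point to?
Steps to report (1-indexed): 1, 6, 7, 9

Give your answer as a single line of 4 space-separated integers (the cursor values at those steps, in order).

After 1 (prev): list=[6, 9, 3, 8, 5, 7, 1] cursor@6
After 2 (insert_before(92)): list=[92, 6, 9, 3, 8, 5, 7, 1] cursor@6
After 3 (delete_current): list=[92, 9, 3, 8, 5, 7, 1] cursor@9
After 4 (next): list=[92, 9, 3, 8, 5, 7, 1] cursor@3
After 5 (prev): list=[92, 9, 3, 8, 5, 7, 1] cursor@9
After 6 (insert_after(69)): list=[92, 9, 69, 3, 8, 5, 7, 1] cursor@9
After 7 (delete_current): list=[92, 69, 3, 8, 5, 7, 1] cursor@69
After 8 (delete_current): list=[92, 3, 8, 5, 7, 1] cursor@3
After 9 (insert_before(39)): list=[92, 39, 3, 8, 5, 7, 1] cursor@3

Answer: 6 9 69 3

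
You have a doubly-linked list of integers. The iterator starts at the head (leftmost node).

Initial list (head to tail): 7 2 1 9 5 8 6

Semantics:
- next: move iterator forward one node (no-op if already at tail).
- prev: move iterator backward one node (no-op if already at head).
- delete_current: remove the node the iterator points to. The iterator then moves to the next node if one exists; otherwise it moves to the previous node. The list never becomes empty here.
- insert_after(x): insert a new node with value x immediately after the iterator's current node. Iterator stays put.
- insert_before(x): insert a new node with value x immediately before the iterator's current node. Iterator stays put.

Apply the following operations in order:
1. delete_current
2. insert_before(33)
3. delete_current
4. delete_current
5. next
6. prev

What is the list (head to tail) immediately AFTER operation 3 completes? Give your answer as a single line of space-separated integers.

After 1 (delete_current): list=[2, 1, 9, 5, 8, 6] cursor@2
After 2 (insert_before(33)): list=[33, 2, 1, 9, 5, 8, 6] cursor@2
After 3 (delete_current): list=[33, 1, 9, 5, 8, 6] cursor@1

Answer: 33 1 9 5 8 6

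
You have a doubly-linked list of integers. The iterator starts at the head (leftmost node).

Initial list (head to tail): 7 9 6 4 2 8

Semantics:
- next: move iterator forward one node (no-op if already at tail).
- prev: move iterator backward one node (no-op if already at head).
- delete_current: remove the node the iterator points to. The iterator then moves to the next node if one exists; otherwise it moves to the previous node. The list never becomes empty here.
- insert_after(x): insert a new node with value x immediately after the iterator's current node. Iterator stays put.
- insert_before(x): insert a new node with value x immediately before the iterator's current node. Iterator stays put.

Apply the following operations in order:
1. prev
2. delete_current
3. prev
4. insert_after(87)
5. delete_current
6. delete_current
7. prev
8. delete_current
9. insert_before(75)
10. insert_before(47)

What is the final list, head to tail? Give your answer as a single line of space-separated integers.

After 1 (prev): list=[7, 9, 6, 4, 2, 8] cursor@7
After 2 (delete_current): list=[9, 6, 4, 2, 8] cursor@9
After 3 (prev): list=[9, 6, 4, 2, 8] cursor@9
After 4 (insert_after(87)): list=[9, 87, 6, 4, 2, 8] cursor@9
After 5 (delete_current): list=[87, 6, 4, 2, 8] cursor@87
After 6 (delete_current): list=[6, 4, 2, 8] cursor@6
After 7 (prev): list=[6, 4, 2, 8] cursor@6
After 8 (delete_current): list=[4, 2, 8] cursor@4
After 9 (insert_before(75)): list=[75, 4, 2, 8] cursor@4
After 10 (insert_before(47)): list=[75, 47, 4, 2, 8] cursor@4

Answer: 75 47 4 2 8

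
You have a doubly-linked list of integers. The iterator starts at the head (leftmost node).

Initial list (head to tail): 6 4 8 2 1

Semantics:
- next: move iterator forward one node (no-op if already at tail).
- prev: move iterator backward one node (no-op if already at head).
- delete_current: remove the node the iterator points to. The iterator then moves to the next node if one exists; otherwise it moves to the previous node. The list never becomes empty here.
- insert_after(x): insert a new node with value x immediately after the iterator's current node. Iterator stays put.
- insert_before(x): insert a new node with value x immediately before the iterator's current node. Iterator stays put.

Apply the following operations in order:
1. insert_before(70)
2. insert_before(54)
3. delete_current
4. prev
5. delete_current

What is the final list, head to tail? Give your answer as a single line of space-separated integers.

After 1 (insert_before(70)): list=[70, 6, 4, 8, 2, 1] cursor@6
After 2 (insert_before(54)): list=[70, 54, 6, 4, 8, 2, 1] cursor@6
After 3 (delete_current): list=[70, 54, 4, 8, 2, 1] cursor@4
After 4 (prev): list=[70, 54, 4, 8, 2, 1] cursor@54
After 5 (delete_current): list=[70, 4, 8, 2, 1] cursor@4

Answer: 70 4 8 2 1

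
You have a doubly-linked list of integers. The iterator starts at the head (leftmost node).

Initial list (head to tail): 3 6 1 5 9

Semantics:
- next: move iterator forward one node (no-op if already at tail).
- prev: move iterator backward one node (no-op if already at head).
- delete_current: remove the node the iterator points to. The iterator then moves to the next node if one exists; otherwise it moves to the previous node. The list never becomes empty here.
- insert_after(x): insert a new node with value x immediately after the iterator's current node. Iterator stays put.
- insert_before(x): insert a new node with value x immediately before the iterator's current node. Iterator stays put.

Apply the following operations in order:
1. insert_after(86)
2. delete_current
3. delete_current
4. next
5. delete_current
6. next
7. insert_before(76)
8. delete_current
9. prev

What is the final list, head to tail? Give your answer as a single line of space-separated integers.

After 1 (insert_after(86)): list=[3, 86, 6, 1, 5, 9] cursor@3
After 2 (delete_current): list=[86, 6, 1, 5, 9] cursor@86
After 3 (delete_current): list=[6, 1, 5, 9] cursor@6
After 4 (next): list=[6, 1, 5, 9] cursor@1
After 5 (delete_current): list=[6, 5, 9] cursor@5
After 6 (next): list=[6, 5, 9] cursor@9
After 7 (insert_before(76)): list=[6, 5, 76, 9] cursor@9
After 8 (delete_current): list=[6, 5, 76] cursor@76
After 9 (prev): list=[6, 5, 76] cursor@5

Answer: 6 5 76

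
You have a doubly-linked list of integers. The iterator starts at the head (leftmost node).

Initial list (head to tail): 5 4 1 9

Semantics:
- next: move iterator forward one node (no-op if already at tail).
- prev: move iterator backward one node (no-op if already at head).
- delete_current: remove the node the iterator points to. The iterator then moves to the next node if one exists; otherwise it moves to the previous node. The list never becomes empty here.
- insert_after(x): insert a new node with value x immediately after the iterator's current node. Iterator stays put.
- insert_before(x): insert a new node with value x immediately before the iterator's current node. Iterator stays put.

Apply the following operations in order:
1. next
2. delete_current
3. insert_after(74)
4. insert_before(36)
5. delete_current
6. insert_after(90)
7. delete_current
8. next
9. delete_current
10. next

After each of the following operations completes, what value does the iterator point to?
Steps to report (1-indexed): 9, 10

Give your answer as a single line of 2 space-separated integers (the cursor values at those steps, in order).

After 1 (next): list=[5, 4, 1, 9] cursor@4
After 2 (delete_current): list=[5, 1, 9] cursor@1
After 3 (insert_after(74)): list=[5, 1, 74, 9] cursor@1
After 4 (insert_before(36)): list=[5, 36, 1, 74, 9] cursor@1
After 5 (delete_current): list=[5, 36, 74, 9] cursor@74
After 6 (insert_after(90)): list=[5, 36, 74, 90, 9] cursor@74
After 7 (delete_current): list=[5, 36, 90, 9] cursor@90
After 8 (next): list=[5, 36, 90, 9] cursor@9
After 9 (delete_current): list=[5, 36, 90] cursor@90
After 10 (next): list=[5, 36, 90] cursor@90

Answer: 90 90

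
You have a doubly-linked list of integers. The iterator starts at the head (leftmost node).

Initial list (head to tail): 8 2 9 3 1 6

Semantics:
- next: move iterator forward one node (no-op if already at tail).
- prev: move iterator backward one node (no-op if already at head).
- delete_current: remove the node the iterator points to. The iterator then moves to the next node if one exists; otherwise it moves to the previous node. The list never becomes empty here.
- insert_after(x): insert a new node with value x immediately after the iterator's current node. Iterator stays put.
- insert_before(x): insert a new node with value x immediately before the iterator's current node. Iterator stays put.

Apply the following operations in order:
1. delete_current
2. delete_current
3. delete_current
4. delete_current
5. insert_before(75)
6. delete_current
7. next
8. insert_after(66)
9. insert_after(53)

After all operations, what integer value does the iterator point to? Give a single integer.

Answer: 6

Derivation:
After 1 (delete_current): list=[2, 9, 3, 1, 6] cursor@2
After 2 (delete_current): list=[9, 3, 1, 6] cursor@9
After 3 (delete_current): list=[3, 1, 6] cursor@3
After 4 (delete_current): list=[1, 6] cursor@1
After 5 (insert_before(75)): list=[75, 1, 6] cursor@1
After 6 (delete_current): list=[75, 6] cursor@6
After 7 (next): list=[75, 6] cursor@6
After 8 (insert_after(66)): list=[75, 6, 66] cursor@6
After 9 (insert_after(53)): list=[75, 6, 53, 66] cursor@6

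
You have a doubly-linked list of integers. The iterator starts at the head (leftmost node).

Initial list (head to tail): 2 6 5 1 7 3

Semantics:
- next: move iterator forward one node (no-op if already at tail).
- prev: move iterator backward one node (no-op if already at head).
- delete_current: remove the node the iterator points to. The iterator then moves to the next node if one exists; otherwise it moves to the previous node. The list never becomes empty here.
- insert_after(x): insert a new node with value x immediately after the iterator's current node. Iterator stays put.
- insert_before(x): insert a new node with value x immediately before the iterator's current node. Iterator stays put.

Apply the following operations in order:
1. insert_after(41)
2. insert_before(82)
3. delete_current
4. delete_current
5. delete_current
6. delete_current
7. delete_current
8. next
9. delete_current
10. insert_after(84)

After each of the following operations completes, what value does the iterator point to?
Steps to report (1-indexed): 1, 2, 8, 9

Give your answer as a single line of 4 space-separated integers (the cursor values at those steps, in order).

Answer: 2 2 3 7

Derivation:
After 1 (insert_after(41)): list=[2, 41, 6, 5, 1, 7, 3] cursor@2
After 2 (insert_before(82)): list=[82, 2, 41, 6, 5, 1, 7, 3] cursor@2
After 3 (delete_current): list=[82, 41, 6, 5, 1, 7, 3] cursor@41
After 4 (delete_current): list=[82, 6, 5, 1, 7, 3] cursor@6
After 5 (delete_current): list=[82, 5, 1, 7, 3] cursor@5
After 6 (delete_current): list=[82, 1, 7, 3] cursor@1
After 7 (delete_current): list=[82, 7, 3] cursor@7
After 8 (next): list=[82, 7, 3] cursor@3
After 9 (delete_current): list=[82, 7] cursor@7
After 10 (insert_after(84)): list=[82, 7, 84] cursor@7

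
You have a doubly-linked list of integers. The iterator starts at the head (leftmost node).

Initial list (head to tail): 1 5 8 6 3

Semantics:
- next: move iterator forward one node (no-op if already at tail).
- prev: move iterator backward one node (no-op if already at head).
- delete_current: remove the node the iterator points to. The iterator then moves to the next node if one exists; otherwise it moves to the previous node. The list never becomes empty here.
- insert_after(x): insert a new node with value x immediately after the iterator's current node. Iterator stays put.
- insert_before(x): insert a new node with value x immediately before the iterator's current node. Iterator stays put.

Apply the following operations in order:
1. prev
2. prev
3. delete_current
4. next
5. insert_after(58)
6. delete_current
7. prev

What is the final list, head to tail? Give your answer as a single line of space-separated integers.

Answer: 5 58 6 3

Derivation:
After 1 (prev): list=[1, 5, 8, 6, 3] cursor@1
After 2 (prev): list=[1, 5, 8, 6, 3] cursor@1
After 3 (delete_current): list=[5, 8, 6, 3] cursor@5
After 4 (next): list=[5, 8, 6, 3] cursor@8
After 5 (insert_after(58)): list=[5, 8, 58, 6, 3] cursor@8
After 6 (delete_current): list=[5, 58, 6, 3] cursor@58
After 7 (prev): list=[5, 58, 6, 3] cursor@5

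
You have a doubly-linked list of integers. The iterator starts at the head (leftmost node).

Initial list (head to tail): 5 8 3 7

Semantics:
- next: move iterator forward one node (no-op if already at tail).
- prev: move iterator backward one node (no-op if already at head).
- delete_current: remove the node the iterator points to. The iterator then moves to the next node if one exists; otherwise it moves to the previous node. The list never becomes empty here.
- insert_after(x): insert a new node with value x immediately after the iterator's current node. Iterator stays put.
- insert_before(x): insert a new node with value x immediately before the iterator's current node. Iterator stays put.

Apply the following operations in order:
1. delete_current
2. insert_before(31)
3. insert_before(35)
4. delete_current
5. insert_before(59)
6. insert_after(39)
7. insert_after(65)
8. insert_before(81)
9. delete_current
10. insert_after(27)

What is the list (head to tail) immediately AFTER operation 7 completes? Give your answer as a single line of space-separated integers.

Answer: 31 35 59 3 65 39 7

Derivation:
After 1 (delete_current): list=[8, 3, 7] cursor@8
After 2 (insert_before(31)): list=[31, 8, 3, 7] cursor@8
After 3 (insert_before(35)): list=[31, 35, 8, 3, 7] cursor@8
After 4 (delete_current): list=[31, 35, 3, 7] cursor@3
After 5 (insert_before(59)): list=[31, 35, 59, 3, 7] cursor@3
After 6 (insert_after(39)): list=[31, 35, 59, 3, 39, 7] cursor@3
After 7 (insert_after(65)): list=[31, 35, 59, 3, 65, 39, 7] cursor@3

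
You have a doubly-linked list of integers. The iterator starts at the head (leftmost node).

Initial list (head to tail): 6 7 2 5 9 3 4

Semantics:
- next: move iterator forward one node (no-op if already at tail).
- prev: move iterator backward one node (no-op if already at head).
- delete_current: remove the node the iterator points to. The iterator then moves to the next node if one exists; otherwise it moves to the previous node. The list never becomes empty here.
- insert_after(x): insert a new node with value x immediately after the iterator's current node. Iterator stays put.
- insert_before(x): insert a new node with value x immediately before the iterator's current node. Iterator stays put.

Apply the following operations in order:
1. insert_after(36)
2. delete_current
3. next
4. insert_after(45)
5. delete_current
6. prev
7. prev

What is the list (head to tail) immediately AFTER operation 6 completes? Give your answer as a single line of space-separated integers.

Answer: 36 45 2 5 9 3 4

Derivation:
After 1 (insert_after(36)): list=[6, 36, 7, 2, 5, 9, 3, 4] cursor@6
After 2 (delete_current): list=[36, 7, 2, 5, 9, 3, 4] cursor@36
After 3 (next): list=[36, 7, 2, 5, 9, 3, 4] cursor@7
After 4 (insert_after(45)): list=[36, 7, 45, 2, 5, 9, 3, 4] cursor@7
After 5 (delete_current): list=[36, 45, 2, 5, 9, 3, 4] cursor@45
After 6 (prev): list=[36, 45, 2, 5, 9, 3, 4] cursor@36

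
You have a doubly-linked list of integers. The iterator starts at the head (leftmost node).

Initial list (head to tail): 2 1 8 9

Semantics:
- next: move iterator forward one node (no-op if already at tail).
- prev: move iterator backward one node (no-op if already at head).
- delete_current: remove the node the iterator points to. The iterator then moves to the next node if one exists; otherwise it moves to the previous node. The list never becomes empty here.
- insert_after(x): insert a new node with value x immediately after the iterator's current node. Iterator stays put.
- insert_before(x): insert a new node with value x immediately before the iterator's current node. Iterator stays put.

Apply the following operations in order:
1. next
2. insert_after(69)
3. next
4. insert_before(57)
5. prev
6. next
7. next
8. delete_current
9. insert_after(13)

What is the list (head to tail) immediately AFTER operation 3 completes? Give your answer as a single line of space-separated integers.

After 1 (next): list=[2, 1, 8, 9] cursor@1
After 2 (insert_after(69)): list=[2, 1, 69, 8, 9] cursor@1
After 3 (next): list=[2, 1, 69, 8, 9] cursor@69

Answer: 2 1 69 8 9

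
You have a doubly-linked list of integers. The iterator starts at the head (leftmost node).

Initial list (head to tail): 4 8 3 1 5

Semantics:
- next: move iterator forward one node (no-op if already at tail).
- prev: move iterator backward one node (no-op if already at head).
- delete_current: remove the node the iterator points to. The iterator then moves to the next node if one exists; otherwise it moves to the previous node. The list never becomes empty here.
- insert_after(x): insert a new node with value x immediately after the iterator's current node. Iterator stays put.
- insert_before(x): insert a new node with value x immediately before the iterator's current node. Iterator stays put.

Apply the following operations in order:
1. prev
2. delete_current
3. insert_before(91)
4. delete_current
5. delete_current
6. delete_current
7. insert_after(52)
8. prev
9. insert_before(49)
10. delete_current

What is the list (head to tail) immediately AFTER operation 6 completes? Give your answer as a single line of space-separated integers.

Answer: 91 5

Derivation:
After 1 (prev): list=[4, 8, 3, 1, 5] cursor@4
After 2 (delete_current): list=[8, 3, 1, 5] cursor@8
After 3 (insert_before(91)): list=[91, 8, 3, 1, 5] cursor@8
After 4 (delete_current): list=[91, 3, 1, 5] cursor@3
After 5 (delete_current): list=[91, 1, 5] cursor@1
After 6 (delete_current): list=[91, 5] cursor@5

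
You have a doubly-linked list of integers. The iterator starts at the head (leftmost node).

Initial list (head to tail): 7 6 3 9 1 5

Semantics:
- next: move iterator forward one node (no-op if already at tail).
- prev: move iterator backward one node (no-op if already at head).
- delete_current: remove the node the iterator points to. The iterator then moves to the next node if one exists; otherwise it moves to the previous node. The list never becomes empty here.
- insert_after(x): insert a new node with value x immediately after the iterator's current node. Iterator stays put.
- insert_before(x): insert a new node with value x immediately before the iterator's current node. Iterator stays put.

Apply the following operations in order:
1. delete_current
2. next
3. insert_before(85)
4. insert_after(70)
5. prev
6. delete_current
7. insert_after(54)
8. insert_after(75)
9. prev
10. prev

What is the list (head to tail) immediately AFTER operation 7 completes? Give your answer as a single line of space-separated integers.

Answer: 6 3 54 70 9 1 5

Derivation:
After 1 (delete_current): list=[6, 3, 9, 1, 5] cursor@6
After 2 (next): list=[6, 3, 9, 1, 5] cursor@3
After 3 (insert_before(85)): list=[6, 85, 3, 9, 1, 5] cursor@3
After 4 (insert_after(70)): list=[6, 85, 3, 70, 9, 1, 5] cursor@3
After 5 (prev): list=[6, 85, 3, 70, 9, 1, 5] cursor@85
After 6 (delete_current): list=[6, 3, 70, 9, 1, 5] cursor@3
After 7 (insert_after(54)): list=[6, 3, 54, 70, 9, 1, 5] cursor@3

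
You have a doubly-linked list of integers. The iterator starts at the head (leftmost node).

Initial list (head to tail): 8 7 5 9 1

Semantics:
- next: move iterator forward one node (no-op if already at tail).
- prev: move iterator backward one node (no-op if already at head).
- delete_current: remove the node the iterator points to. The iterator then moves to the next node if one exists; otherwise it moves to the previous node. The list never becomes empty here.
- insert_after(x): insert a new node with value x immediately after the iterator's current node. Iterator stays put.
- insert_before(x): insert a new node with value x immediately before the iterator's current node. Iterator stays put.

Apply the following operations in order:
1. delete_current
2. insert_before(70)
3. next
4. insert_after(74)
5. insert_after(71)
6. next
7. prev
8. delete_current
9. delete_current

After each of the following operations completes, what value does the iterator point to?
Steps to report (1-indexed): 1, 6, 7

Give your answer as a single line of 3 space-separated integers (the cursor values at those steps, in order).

After 1 (delete_current): list=[7, 5, 9, 1] cursor@7
After 2 (insert_before(70)): list=[70, 7, 5, 9, 1] cursor@7
After 3 (next): list=[70, 7, 5, 9, 1] cursor@5
After 4 (insert_after(74)): list=[70, 7, 5, 74, 9, 1] cursor@5
After 5 (insert_after(71)): list=[70, 7, 5, 71, 74, 9, 1] cursor@5
After 6 (next): list=[70, 7, 5, 71, 74, 9, 1] cursor@71
After 7 (prev): list=[70, 7, 5, 71, 74, 9, 1] cursor@5
After 8 (delete_current): list=[70, 7, 71, 74, 9, 1] cursor@71
After 9 (delete_current): list=[70, 7, 74, 9, 1] cursor@74

Answer: 7 71 5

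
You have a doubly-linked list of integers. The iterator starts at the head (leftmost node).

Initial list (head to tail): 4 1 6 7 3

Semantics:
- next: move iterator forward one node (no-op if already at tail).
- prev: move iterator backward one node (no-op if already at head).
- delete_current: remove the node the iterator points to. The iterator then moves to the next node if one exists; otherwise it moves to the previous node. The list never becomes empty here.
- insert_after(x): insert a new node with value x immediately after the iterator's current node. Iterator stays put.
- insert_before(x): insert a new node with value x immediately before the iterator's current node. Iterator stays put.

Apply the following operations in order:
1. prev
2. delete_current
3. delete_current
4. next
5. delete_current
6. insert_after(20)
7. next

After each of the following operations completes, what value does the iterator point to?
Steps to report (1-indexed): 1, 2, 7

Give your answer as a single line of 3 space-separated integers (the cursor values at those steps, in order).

Answer: 4 1 20

Derivation:
After 1 (prev): list=[4, 1, 6, 7, 3] cursor@4
After 2 (delete_current): list=[1, 6, 7, 3] cursor@1
After 3 (delete_current): list=[6, 7, 3] cursor@6
After 4 (next): list=[6, 7, 3] cursor@7
After 5 (delete_current): list=[6, 3] cursor@3
After 6 (insert_after(20)): list=[6, 3, 20] cursor@3
After 7 (next): list=[6, 3, 20] cursor@20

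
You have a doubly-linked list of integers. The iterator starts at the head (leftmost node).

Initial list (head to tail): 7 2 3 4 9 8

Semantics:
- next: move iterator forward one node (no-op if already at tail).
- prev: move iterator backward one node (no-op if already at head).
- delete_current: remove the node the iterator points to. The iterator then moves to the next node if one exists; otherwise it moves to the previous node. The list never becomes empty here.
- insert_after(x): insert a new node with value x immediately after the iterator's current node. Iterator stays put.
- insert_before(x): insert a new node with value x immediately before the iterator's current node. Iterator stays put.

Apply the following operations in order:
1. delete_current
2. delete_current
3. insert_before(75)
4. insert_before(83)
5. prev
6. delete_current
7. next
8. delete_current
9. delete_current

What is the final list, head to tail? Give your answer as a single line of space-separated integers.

After 1 (delete_current): list=[2, 3, 4, 9, 8] cursor@2
After 2 (delete_current): list=[3, 4, 9, 8] cursor@3
After 3 (insert_before(75)): list=[75, 3, 4, 9, 8] cursor@3
After 4 (insert_before(83)): list=[75, 83, 3, 4, 9, 8] cursor@3
After 5 (prev): list=[75, 83, 3, 4, 9, 8] cursor@83
After 6 (delete_current): list=[75, 3, 4, 9, 8] cursor@3
After 7 (next): list=[75, 3, 4, 9, 8] cursor@4
After 8 (delete_current): list=[75, 3, 9, 8] cursor@9
After 9 (delete_current): list=[75, 3, 8] cursor@8

Answer: 75 3 8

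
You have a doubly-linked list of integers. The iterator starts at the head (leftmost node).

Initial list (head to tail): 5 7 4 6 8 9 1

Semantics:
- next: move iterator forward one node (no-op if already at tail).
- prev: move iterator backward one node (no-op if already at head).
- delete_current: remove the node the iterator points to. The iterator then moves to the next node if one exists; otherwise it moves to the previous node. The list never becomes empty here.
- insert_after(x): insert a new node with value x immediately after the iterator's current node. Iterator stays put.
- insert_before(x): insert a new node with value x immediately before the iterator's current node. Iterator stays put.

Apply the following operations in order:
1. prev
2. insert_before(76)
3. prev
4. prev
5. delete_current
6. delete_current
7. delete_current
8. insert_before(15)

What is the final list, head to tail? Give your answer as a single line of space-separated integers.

After 1 (prev): list=[5, 7, 4, 6, 8, 9, 1] cursor@5
After 2 (insert_before(76)): list=[76, 5, 7, 4, 6, 8, 9, 1] cursor@5
After 3 (prev): list=[76, 5, 7, 4, 6, 8, 9, 1] cursor@76
After 4 (prev): list=[76, 5, 7, 4, 6, 8, 9, 1] cursor@76
After 5 (delete_current): list=[5, 7, 4, 6, 8, 9, 1] cursor@5
After 6 (delete_current): list=[7, 4, 6, 8, 9, 1] cursor@7
After 7 (delete_current): list=[4, 6, 8, 9, 1] cursor@4
After 8 (insert_before(15)): list=[15, 4, 6, 8, 9, 1] cursor@4

Answer: 15 4 6 8 9 1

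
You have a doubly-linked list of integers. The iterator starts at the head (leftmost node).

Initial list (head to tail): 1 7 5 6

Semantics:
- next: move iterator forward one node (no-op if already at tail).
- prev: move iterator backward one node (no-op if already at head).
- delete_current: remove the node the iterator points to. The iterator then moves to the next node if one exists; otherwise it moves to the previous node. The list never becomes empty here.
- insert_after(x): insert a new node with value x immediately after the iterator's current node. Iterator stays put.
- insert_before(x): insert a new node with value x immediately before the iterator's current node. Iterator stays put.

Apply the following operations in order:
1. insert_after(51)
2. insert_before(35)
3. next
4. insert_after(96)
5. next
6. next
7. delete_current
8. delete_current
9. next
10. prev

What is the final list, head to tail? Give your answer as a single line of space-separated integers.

Answer: 35 1 51 96 6

Derivation:
After 1 (insert_after(51)): list=[1, 51, 7, 5, 6] cursor@1
After 2 (insert_before(35)): list=[35, 1, 51, 7, 5, 6] cursor@1
After 3 (next): list=[35, 1, 51, 7, 5, 6] cursor@51
After 4 (insert_after(96)): list=[35, 1, 51, 96, 7, 5, 6] cursor@51
After 5 (next): list=[35, 1, 51, 96, 7, 5, 6] cursor@96
After 6 (next): list=[35, 1, 51, 96, 7, 5, 6] cursor@7
After 7 (delete_current): list=[35, 1, 51, 96, 5, 6] cursor@5
After 8 (delete_current): list=[35, 1, 51, 96, 6] cursor@6
After 9 (next): list=[35, 1, 51, 96, 6] cursor@6
After 10 (prev): list=[35, 1, 51, 96, 6] cursor@96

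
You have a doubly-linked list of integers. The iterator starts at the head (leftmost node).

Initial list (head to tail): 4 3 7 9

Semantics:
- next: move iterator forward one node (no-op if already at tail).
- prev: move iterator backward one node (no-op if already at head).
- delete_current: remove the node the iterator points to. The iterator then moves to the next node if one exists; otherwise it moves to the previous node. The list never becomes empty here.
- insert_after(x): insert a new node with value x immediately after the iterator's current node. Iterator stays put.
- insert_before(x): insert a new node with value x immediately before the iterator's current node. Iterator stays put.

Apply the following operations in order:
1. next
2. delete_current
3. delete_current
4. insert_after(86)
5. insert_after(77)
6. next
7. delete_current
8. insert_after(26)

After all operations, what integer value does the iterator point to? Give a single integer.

After 1 (next): list=[4, 3, 7, 9] cursor@3
After 2 (delete_current): list=[4, 7, 9] cursor@7
After 3 (delete_current): list=[4, 9] cursor@9
After 4 (insert_after(86)): list=[4, 9, 86] cursor@9
After 5 (insert_after(77)): list=[4, 9, 77, 86] cursor@9
After 6 (next): list=[4, 9, 77, 86] cursor@77
After 7 (delete_current): list=[4, 9, 86] cursor@86
After 8 (insert_after(26)): list=[4, 9, 86, 26] cursor@86

Answer: 86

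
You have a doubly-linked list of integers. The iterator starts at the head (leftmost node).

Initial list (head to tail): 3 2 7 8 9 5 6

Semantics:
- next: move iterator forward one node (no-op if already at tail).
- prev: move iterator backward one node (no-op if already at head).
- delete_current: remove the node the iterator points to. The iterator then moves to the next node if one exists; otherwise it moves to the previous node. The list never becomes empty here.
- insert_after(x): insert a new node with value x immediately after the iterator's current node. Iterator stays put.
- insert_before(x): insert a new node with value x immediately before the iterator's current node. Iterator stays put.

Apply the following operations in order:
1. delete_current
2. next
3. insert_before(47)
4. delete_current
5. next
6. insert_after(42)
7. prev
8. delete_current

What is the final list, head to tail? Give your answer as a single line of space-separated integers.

After 1 (delete_current): list=[2, 7, 8, 9, 5, 6] cursor@2
After 2 (next): list=[2, 7, 8, 9, 5, 6] cursor@7
After 3 (insert_before(47)): list=[2, 47, 7, 8, 9, 5, 6] cursor@7
After 4 (delete_current): list=[2, 47, 8, 9, 5, 6] cursor@8
After 5 (next): list=[2, 47, 8, 9, 5, 6] cursor@9
After 6 (insert_after(42)): list=[2, 47, 8, 9, 42, 5, 6] cursor@9
After 7 (prev): list=[2, 47, 8, 9, 42, 5, 6] cursor@8
After 8 (delete_current): list=[2, 47, 9, 42, 5, 6] cursor@9

Answer: 2 47 9 42 5 6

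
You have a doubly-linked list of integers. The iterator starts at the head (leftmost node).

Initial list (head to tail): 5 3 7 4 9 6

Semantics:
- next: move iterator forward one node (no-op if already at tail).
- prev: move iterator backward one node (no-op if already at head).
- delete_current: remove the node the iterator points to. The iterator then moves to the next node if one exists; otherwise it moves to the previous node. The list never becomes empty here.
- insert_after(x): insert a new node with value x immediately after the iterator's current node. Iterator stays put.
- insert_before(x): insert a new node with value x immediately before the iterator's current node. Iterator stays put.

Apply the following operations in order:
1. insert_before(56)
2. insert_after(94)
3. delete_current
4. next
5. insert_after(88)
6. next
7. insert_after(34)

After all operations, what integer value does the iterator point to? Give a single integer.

After 1 (insert_before(56)): list=[56, 5, 3, 7, 4, 9, 6] cursor@5
After 2 (insert_after(94)): list=[56, 5, 94, 3, 7, 4, 9, 6] cursor@5
After 3 (delete_current): list=[56, 94, 3, 7, 4, 9, 6] cursor@94
After 4 (next): list=[56, 94, 3, 7, 4, 9, 6] cursor@3
After 5 (insert_after(88)): list=[56, 94, 3, 88, 7, 4, 9, 6] cursor@3
After 6 (next): list=[56, 94, 3, 88, 7, 4, 9, 6] cursor@88
After 7 (insert_after(34)): list=[56, 94, 3, 88, 34, 7, 4, 9, 6] cursor@88

Answer: 88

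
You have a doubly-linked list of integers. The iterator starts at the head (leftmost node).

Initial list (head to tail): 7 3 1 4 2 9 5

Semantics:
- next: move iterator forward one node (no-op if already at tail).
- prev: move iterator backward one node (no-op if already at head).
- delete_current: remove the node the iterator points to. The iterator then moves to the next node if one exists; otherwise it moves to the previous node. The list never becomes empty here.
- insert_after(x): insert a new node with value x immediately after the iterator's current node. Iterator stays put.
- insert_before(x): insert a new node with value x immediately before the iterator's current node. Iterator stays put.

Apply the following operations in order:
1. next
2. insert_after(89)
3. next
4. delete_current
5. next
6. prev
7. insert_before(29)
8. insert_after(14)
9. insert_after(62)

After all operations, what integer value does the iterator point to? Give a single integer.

After 1 (next): list=[7, 3, 1, 4, 2, 9, 5] cursor@3
After 2 (insert_after(89)): list=[7, 3, 89, 1, 4, 2, 9, 5] cursor@3
After 3 (next): list=[7, 3, 89, 1, 4, 2, 9, 5] cursor@89
After 4 (delete_current): list=[7, 3, 1, 4, 2, 9, 5] cursor@1
After 5 (next): list=[7, 3, 1, 4, 2, 9, 5] cursor@4
After 6 (prev): list=[7, 3, 1, 4, 2, 9, 5] cursor@1
After 7 (insert_before(29)): list=[7, 3, 29, 1, 4, 2, 9, 5] cursor@1
After 8 (insert_after(14)): list=[7, 3, 29, 1, 14, 4, 2, 9, 5] cursor@1
After 9 (insert_after(62)): list=[7, 3, 29, 1, 62, 14, 4, 2, 9, 5] cursor@1

Answer: 1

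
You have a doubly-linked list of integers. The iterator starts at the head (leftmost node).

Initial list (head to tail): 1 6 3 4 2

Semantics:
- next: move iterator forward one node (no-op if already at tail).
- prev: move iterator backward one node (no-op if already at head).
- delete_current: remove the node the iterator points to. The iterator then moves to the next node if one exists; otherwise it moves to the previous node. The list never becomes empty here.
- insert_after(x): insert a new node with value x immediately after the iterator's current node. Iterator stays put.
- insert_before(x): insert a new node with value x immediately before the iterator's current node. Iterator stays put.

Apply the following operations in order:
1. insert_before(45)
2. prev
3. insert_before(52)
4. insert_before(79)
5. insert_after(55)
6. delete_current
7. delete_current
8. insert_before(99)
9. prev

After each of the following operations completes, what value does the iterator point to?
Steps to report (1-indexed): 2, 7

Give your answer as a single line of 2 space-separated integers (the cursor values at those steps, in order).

Answer: 45 1

Derivation:
After 1 (insert_before(45)): list=[45, 1, 6, 3, 4, 2] cursor@1
After 2 (prev): list=[45, 1, 6, 3, 4, 2] cursor@45
After 3 (insert_before(52)): list=[52, 45, 1, 6, 3, 4, 2] cursor@45
After 4 (insert_before(79)): list=[52, 79, 45, 1, 6, 3, 4, 2] cursor@45
After 5 (insert_after(55)): list=[52, 79, 45, 55, 1, 6, 3, 4, 2] cursor@45
After 6 (delete_current): list=[52, 79, 55, 1, 6, 3, 4, 2] cursor@55
After 7 (delete_current): list=[52, 79, 1, 6, 3, 4, 2] cursor@1
After 8 (insert_before(99)): list=[52, 79, 99, 1, 6, 3, 4, 2] cursor@1
After 9 (prev): list=[52, 79, 99, 1, 6, 3, 4, 2] cursor@99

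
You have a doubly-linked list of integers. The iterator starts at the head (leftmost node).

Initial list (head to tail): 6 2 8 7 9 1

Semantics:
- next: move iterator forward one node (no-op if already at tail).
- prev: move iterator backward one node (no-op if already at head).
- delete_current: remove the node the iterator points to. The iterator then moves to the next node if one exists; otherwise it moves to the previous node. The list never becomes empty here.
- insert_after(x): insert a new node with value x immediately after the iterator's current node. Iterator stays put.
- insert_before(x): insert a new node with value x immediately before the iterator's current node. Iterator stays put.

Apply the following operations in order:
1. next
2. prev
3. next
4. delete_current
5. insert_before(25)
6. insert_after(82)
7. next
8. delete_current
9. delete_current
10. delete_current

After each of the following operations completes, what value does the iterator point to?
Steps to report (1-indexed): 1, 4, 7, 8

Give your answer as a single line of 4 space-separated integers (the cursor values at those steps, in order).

After 1 (next): list=[6, 2, 8, 7, 9, 1] cursor@2
After 2 (prev): list=[6, 2, 8, 7, 9, 1] cursor@6
After 3 (next): list=[6, 2, 8, 7, 9, 1] cursor@2
After 4 (delete_current): list=[6, 8, 7, 9, 1] cursor@8
After 5 (insert_before(25)): list=[6, 25, 8, 7, 9, 1] cursor@8
After 6 (insert_after(82)): list=[6, 25, 8, 82, 7, 9, 1] cursor@8
After 7 (next): list=[6, 25, 8, 82, 7, 9, 1] cursor@82
After 8 (delete_current): list=[6, 25, 8, 7, 9, 1] cursor@7
After 9 (delete_current): list=[6, 25, 8, 9, 1] cursor@9
After 10 (delete_current): list=[6, 25, 8, 1] cursor@1

Answer: 2 8 82 7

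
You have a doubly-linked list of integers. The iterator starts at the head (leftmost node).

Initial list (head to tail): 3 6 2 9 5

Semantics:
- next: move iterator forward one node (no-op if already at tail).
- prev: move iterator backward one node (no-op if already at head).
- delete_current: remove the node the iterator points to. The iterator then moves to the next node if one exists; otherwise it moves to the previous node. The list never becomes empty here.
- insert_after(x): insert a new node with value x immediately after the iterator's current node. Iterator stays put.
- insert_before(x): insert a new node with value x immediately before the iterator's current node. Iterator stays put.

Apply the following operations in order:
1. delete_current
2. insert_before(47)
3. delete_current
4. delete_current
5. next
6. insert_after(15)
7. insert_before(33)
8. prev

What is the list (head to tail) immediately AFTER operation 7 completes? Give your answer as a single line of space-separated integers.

After 1 (delete_current): list=[6, 2, 9, 5] cursor@6
After 2 (insert_before(47)): list=[47, 6, 2, 9, 5] cursor@6
After 3 (delete_current): list=[47, 2, 9, 5] cursor@2
After 4 (delete_current): list=[47, 9, 5] cursor@9
After 5 (next): list=[47, 9, 5] cursor@5
After 6 (insert_after(15)): list=[47, 9, 5, 15] cursor@5
After 7 (insert_before(33)): list=[47, 9, 33, 5, 15] cursor@5

Answer: 47 9 33 5 15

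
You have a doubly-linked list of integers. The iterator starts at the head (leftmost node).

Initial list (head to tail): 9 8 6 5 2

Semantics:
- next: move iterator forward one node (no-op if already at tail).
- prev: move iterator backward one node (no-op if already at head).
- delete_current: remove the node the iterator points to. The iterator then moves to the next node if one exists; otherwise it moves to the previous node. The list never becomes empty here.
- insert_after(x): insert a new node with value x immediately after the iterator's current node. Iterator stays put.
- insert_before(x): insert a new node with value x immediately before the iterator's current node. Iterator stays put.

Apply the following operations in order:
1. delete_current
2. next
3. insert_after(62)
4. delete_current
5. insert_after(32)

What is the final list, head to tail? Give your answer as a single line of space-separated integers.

Answer: 8 62 32 5 2

Derivation:
After 1 (delete_current): list=[8, 6, 5, 2] cursor@8
After 2 (next): list=[8, 6, 5, 2] cursor@6
After 3 (insert_after(62)): list=[8, 6, 62, 5, 2] cursor@6
After 4 (delete_current): list=[8, 62, 5, 2] cursor@62
After 5 (insert_after(32)): list=[8, 62, 32, 5, 2] cursor@62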